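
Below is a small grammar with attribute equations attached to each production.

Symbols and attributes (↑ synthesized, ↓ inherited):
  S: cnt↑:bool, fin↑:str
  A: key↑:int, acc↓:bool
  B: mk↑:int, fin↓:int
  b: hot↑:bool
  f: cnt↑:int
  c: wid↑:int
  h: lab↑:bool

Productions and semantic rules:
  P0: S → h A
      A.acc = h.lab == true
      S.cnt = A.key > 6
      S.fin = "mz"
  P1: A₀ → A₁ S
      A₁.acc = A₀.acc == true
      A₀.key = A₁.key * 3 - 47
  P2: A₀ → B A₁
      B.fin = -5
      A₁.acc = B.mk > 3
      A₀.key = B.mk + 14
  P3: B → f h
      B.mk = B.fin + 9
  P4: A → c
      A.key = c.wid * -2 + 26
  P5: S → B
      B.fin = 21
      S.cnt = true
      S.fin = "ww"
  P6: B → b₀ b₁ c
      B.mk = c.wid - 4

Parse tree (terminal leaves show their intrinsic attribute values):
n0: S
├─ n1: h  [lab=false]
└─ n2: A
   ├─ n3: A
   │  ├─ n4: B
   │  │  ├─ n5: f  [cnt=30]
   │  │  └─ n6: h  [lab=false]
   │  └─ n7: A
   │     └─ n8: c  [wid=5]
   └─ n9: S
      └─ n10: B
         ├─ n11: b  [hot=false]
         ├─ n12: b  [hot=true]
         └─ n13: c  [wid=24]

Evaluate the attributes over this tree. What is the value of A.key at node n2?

1. n1.lab = false  [terminal]
2. n2.acc = false  [h.lab == true]
3. n3.acc = false  [A₀.acc == true]
4. n4.fin = -5  [-5]
5. n5.cnt = 30  [terminal]
6. n6.lab = false  [terminal]
7. n4.mk = 4  [B.fin + 9]
8. n7.acc = true  [B.mk > 3]
9. n8.wid = 5  [terminal]
10. n7.key = 16  [c.wid * -2 + 26]
11. n3.key = 18  [B.mk + 14]
12. n10.fin = 21  [21]
13. n11.hot = false  [terminal]
14. n12.hot = true  [terminal]
15. n13.wid = 24  [terminal]
16. n10.mk = 20  [c.wid - 4]
17. n9.cnt = true  [true]
18. n9.fin = "ww"  ["ww"]
19. n2.key = 7  [A₁.key * 3 - 47]
20. n0.cnt = true  [A.key > 6]
21. n0.fin = "mz"  ["mz"]

7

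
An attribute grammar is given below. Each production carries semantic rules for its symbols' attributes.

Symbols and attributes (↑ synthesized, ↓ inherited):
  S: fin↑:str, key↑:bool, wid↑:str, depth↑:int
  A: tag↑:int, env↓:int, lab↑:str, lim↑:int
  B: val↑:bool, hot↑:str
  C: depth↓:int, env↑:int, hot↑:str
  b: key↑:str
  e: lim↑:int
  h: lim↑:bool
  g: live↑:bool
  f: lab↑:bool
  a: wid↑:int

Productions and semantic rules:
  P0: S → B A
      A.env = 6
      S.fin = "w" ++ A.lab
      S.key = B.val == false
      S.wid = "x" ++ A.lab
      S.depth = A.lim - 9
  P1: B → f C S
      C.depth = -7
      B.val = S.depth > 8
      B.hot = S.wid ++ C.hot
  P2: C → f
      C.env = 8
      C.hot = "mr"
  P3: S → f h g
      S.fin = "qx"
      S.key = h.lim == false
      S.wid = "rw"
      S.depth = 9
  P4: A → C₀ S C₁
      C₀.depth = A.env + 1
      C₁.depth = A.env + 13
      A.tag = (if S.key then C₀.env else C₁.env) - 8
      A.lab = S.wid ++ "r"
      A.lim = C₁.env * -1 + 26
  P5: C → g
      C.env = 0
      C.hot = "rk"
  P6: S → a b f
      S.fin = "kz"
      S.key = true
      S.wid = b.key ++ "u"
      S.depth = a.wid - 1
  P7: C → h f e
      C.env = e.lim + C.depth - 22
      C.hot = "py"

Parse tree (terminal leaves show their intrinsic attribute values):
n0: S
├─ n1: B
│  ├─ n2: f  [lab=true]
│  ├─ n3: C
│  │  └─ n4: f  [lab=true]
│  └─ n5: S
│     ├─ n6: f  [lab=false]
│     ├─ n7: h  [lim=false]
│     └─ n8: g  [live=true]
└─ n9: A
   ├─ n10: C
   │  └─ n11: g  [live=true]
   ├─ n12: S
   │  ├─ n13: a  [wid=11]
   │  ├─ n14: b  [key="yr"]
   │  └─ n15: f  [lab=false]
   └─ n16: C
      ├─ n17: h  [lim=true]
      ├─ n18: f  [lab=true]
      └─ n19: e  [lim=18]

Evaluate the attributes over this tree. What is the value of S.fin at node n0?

1. n2.lab = true  [terminal]
2. n3.depth = -7  [-7]
3. n4.lab = true  [terminal]
4. n3.env = 8  [8]
5. n3.hot = "mr"  ["mr"]
6. n6.lab = false  [terminal]
7. n7.lim = false  [terminal]
8. n8.live = true  [terminal]
9. n5.fin = "qx"  ["qx"]
10. n5.key = true  [h.lim == false]
11. n5.wid = "rw"  ["rw"]
12. n5.depth = 9  [9]
13. n1.val = true  [S.depth > 8]
14. n1.hot = "rwmr"  [S.wid ++ C.hot]
15. n9.env = 6  [6]
16. n10.depth = 7  [A.env + 1]
17. n11.live = true  [terminal]
18. n10.env = 0  [0]
19. n10.hot = "rk"  ["rk"]
20. n13.wid = 11  [terminal]
21. n14.key = "yr"  [terminal]
22. n15.lab = false  [terminal]
23. n12.fin = "kz"  ["kz"]
24. n12.key = true  [true]
25. n12.wid = "yru"  [b.key ++ "u"]
26. n12.depth = 10  [a.wid - 1]
27. n16.depth = 19  [A.env + 13]
28. n17.lim = true  [terminal]
29. n18.lab = true  [terminal]
30. n19.lim = 18  [terminal]
31. n16.env = 15  [e.lim + C.depth - 22]
32. n16.hot = "py"  ["py"]
33. n9.tag = -8  [(if S.key then C₀.env else C₁.env) - 8]
34. n9.lab = "yrur"  [S.wid ++ "r"]
35. n9.lim = 11  [C₁.env * -1 + 26]
36. n0.fin = "wyrur"  ["w" ++ A.lab]
37. n0.key = false  [B.val == false]
38. n0.wid = "xyrur"  ["x" ++ A.lab]
39. n0.depth = 2  [A.lim - 9]

"wyrur"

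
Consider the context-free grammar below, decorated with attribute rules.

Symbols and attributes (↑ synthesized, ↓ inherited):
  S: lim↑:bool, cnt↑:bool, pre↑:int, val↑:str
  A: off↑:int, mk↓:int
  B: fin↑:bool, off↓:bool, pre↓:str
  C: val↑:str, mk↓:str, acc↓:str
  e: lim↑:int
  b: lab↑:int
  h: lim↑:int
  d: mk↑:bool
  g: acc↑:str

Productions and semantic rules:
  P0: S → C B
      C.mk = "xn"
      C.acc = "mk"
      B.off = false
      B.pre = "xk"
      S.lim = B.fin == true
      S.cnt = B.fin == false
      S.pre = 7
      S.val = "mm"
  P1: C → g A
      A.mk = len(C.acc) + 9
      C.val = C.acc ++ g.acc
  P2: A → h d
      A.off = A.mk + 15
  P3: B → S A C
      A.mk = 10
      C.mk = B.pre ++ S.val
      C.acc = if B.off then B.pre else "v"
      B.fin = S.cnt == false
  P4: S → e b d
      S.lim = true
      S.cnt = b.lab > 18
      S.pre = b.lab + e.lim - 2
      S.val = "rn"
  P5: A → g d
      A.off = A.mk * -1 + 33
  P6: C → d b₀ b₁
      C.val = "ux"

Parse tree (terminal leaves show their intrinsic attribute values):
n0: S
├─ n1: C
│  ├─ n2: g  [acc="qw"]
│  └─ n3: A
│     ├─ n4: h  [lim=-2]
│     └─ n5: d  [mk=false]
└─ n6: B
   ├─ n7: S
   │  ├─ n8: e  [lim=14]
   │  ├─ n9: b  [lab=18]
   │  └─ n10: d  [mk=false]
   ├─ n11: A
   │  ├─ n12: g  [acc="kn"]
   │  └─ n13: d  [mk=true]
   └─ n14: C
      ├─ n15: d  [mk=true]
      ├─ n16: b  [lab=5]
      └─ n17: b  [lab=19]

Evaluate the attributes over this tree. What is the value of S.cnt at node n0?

1. n1.mk = "xn"  ["xn"]
2. n1.acc = "mk"  ["mk"]
3. n2.acc = "qw"  [terminal]
4. n3.mk = 11  [len(C.acc) + 9]
5. n4.lim = -2  [terminal]
6. n5.mk = false  [terminal]
7. n3.off = 26  [A.mk + 15]
8. n1.val = "mkqw"  [C.acc ++ g.acc]
9. n6.off = false  [false]
10. n6.pre = "xk"  ["xk"]
11. n8.lim = 14  [terminal]
12. n9.lab = 18  [terminal]
13. n10.mk = false  [terminal]
14. n7.lim = true  [true]
15. n7.cnt = false  [b.lab > 18]
16. n7.pre = 30  [b.lab + e.lim - 2]
17. n7.val = "rn"  ["rn"]
18. n11.mk = 10  [10]
19. n12.acc = "kn"  [terminal]
20. n13.mk = true  [terminal]
21. n11.off = 23  [A.mk * -1 + 33]
22. n14.mk = "xkrn"  [B.pre ++ S.val]
23. n14.acc = "v"  [if B.off then B.pre else "v"]
24. n15.mk = true  [terminal]
25. n16.lab = 5  [terminal]
26. n17.lab = 19  [terminal]
27. n14.val = "ux"  ["ux"]
28. n6.fin = true  [S.cnt == false]
29. n0.lim = true  [B.fin == true]
30. n0.cnt = false  [B.fin == false]
31. n0.pre = 7  [7]
32. n0.val = "mm"  ["mm"]

false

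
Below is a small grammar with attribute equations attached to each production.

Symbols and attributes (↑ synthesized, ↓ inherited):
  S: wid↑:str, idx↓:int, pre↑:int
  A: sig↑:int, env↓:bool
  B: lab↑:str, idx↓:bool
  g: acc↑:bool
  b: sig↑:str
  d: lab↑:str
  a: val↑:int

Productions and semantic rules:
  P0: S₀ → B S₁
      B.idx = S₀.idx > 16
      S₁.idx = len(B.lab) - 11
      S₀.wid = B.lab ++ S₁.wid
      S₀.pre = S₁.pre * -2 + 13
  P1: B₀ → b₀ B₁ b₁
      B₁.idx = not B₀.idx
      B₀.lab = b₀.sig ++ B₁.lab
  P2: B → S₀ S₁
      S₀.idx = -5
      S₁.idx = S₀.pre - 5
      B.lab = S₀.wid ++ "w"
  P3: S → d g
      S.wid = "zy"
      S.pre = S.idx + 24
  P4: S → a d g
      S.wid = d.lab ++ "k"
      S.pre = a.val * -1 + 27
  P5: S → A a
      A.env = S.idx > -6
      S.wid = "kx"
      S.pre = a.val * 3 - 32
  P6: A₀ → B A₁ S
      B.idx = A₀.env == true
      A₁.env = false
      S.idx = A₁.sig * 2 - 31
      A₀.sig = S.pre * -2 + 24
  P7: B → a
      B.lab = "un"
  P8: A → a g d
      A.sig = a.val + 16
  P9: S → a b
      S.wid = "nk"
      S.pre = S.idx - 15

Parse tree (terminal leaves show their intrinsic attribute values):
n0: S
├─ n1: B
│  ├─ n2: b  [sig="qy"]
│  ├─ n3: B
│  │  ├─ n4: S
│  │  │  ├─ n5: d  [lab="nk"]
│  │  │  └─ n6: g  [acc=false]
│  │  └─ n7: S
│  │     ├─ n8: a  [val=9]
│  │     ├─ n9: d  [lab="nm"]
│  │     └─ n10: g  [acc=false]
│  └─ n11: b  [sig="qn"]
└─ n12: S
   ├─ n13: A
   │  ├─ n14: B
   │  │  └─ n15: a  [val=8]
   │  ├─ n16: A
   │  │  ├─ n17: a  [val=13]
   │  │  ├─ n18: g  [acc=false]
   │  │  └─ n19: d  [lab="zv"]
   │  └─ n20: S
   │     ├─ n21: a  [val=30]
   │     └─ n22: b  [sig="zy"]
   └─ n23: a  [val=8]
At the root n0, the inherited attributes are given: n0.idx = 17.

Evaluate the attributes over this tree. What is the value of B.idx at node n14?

false

1. n0.idx = 17  [given at root]
2. n1.idx = true  [S₀.idx > 16]
3. n2.sig = "qy"  [terminal]
4. n3.idx = false  [not B₀.idx]
5. n4.idx = -5  [-5]
6. n5.lab = "nk"  [terminal]
7. n6.acc = false  [terminal]
8. n4.wid = "zy"  ["zy"]
9. n4.pre = 19  [S.idx + 24]
10. n7.idx = 14  [S₀.pre - 5]
11. n8.val = 9  [terminal]
12. n9.lab = "nm"  [terminal]
13. n10.acc = false  [terminal]
14. n7.wid = "nmk"  [d.lab ++ "k"]
15. n7.pre = 18  [a.val * -1 + 27]
16. n3.lab = "zyw"  [S₀.wid ++ "w"]
17. n11.sig = "qn"  [terminal]
18. n1.lab = "qyzyw"  [b₀.sig ++ B₁.lab]
19. n12.idx = -6  [len(B.lab) - 11]
20. n13.env = false  [S.idx > -6]
21. n14.idx = false  [A₀.env == true]
22. n15.val = 8  [terminal]
23. n14.lab = "un"  ["un"]
24. n16.env = false  [false]
25. n17.val = 13  [terminal]
26. n18.acc = false  [terminal]
27. n19.lab = "zv"  [terminal]
28. n16.sig = 29  [a.val + 16]
29. n20.idx = 27  [A₁.sig * 2 - 31]
30. n21.val = 30  [terminal]
31. n22.sig = "zy"  [terminal]
32. n20.wid = "nk"  ["nk"]
33. n20.pre = 12  [S.idx - 15]
34. n13.sig = 0  [S.pre * -2 + 24]
35. n23.val = 8  [terminal]
36. n12.wid = "kx"  ["kx"]
37. n12.pre = -8  [a.val * 3 - 32]
38. n0.wid = "qyzywkx"  [B.lab ++ S₁.wid]
39. n0.pre = 29  [S₁.pre * -2 + 13]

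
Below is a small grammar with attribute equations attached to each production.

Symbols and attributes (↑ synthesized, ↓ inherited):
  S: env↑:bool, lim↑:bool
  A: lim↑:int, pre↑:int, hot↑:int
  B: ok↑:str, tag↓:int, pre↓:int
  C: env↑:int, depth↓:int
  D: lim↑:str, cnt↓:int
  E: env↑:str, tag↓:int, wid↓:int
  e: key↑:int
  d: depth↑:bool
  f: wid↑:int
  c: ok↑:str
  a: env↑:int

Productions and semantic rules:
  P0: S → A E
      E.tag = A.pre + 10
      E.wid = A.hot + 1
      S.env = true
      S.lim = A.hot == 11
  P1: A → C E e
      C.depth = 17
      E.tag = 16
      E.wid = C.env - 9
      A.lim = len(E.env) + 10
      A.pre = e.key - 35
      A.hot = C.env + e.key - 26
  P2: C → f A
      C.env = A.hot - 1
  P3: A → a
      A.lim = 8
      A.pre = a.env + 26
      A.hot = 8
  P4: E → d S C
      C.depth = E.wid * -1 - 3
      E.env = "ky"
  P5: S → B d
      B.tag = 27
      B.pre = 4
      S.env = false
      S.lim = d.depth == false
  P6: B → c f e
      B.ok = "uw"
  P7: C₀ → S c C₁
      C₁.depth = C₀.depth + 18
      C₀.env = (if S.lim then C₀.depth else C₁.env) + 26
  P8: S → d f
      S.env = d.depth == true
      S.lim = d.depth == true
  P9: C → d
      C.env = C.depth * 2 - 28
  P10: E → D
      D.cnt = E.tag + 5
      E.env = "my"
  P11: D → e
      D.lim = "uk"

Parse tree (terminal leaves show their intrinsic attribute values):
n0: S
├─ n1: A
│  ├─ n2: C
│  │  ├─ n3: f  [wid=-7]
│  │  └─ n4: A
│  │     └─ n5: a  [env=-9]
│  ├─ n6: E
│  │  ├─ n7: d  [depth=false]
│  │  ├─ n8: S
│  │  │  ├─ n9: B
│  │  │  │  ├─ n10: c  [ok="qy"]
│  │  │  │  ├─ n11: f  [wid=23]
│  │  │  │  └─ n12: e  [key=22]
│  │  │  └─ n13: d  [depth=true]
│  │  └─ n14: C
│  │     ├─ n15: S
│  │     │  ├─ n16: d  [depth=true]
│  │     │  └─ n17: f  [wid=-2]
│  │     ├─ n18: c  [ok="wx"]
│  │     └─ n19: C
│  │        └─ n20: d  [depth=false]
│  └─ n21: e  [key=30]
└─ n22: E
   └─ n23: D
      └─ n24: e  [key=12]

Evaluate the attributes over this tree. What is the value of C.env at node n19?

6

1. n2.depth = 17  [17]
2. n3.wid = -7  [terminal]
3. n5.env = -9  [terminal]
4. n4.lim = 8  [8]
5. n4.pre = 17  [a.env + 26]
6. n4.hot = 8  [8]
7. n2.env = 7  [A.hot - 1]
8. n6.tag = 16  [16]
9. n6.wid = -2  [C.env - 9]
10. n7.depth = false  [terminal]
11. n9.tag = 27  [27]
12. n9.pre = 4  [4]
13. n10.ok = "qy"  [terminal]
14. n11.wid = 23  [terminal]
15. n12.key = 22  [terminal]
16. n9.ok = "uw"  ["uw"]
17. n13.depth = true  [terminal]
18. n8.env = false  [false]
19. n8.lim = false  [d.depth == false]
20. n14.depth = -1  [E.wid * -1 - 3]
21. n16.depth = true  [terminal]
22. n17.wid = -2  [terminal]
23. n15.env = true  [d.depth == true]
24. n15.lim = true  [d.depth == true]
25. n18.ok = "wx"  [terminal]
26. n19.depth = 17  [C₀.depth + 18]
27. n20.depth = false  [terminal]
28. n19.env = 6  [C.depth * 2 - 28]
29. n14.env = 25  [(if S.lim then C₀.depth else C₁.env) + 26]
30. n6.env = "ky"  ["ky"]
31. n21.key = 30  [terminal]
32. n1.lim = 12  [len(E.env) + 10]
33. n1.pre = -5  [e.key - 35]
34. n1.hot = 11  [C.env + e.key - 26]
35. n22.tag = 5  [A.pre + 10]
36. n22.wid = 12  [A.hot + 1]
37. n23.cnt = 10  [E.tag + 5]
38. n24.key = 12  [terminal]
39. n23.lim = "uk"  ["uk"]
40. n22.env = "my"  ["my"]
41. n0.env = true  [true]
42. n0.lim = true  [A.hot == 11]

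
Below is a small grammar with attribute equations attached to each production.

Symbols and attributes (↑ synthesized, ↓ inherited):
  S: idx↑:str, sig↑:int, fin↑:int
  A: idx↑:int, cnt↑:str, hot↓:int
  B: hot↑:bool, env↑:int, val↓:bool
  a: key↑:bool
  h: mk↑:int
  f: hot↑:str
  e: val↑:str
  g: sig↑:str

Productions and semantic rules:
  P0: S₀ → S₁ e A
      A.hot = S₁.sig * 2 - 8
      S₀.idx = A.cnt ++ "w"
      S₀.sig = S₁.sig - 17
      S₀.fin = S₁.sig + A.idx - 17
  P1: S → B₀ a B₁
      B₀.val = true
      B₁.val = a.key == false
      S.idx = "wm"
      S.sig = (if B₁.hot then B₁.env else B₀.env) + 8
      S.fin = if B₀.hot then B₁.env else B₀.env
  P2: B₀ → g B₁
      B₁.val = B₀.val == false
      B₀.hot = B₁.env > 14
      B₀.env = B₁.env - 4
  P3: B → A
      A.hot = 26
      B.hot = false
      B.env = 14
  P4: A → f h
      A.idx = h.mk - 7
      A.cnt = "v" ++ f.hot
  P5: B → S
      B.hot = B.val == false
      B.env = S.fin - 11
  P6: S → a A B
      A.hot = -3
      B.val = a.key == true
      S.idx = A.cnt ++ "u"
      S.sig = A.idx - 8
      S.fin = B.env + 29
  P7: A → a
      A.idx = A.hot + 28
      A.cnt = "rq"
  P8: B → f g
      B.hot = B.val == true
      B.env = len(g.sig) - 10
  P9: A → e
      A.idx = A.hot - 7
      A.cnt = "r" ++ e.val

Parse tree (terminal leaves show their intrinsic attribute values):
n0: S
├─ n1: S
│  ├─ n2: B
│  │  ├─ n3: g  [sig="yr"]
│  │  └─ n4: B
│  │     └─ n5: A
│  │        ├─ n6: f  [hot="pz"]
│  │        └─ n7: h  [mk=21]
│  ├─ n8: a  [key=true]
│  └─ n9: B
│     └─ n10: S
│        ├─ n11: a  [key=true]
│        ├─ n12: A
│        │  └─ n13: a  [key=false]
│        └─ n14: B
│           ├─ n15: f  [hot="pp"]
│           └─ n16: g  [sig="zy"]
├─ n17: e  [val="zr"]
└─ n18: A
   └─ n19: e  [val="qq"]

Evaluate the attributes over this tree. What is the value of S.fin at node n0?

1. n2.val = true  [true]
2. n3.sig = "yr"  [terminal]
3. n4.val = false  [B₀.val == false]
4. n5.hot = 26  [26]
5. n6.hot = "pz"  [terminal]
6. n7.mk = 21  [terminal]
7. n5.idx = 14  [h.mk - 7]
8. n5.cnt = "vpz"  ["v" ++ f.hot]
9. n4.hot = false  [false]
10. n4.env = 14  [14]
11. n2.hot = false  [B₁.env > 14]
12. n2.env = 10  [B₁.env - 4]
13. n8.key = true  [terminal]
14. n9.val = false  [a.key == false]
15. n11.key = true  [terminal]
16. n12.hot = -3  [-3]
17. n13.key = false  [terminal]
18. n12.idx = 25  [A.hot + 28]
19. n12.cnt = "rq"  ["rq"]
20. n14.val = true  [a.key == true]
21. n15.hot = "pp"  [terminal]
22. n16.sig = "zy"  [terminal]
23. n14.hot = true  [B.val == true]
24. n14.env = -8  [len(g.sig) - 10]
25. n10.idx = "rqu"  [A.cnt ++ "u"]
26. n10.sig = 17  [A.idx - 8]
27. n10.fin = 21  [B.env + 29]
28. n9.hot = true  [B.val == false]
29. n9.env = 10  [S.fin - 11]
30. n1.idx = "wm"  ["wm"]
31. n1.sig = 18  [(if B₁.hot then B₁.env else B₀.env) + 8]
32. n1.fin = 10  [if B₀.hot then B₁.env else B₀.env]
33. n17.val = "zr"  [terminal]
34. n18.hot = 28  [S₁.sig * 2 - 8]
35. n19.val = "qq"  [terminal]
36. n18.idx = 21  [A.hot - 7]
37. n18.cnt = "rqq"  ["r" ++ e.val]
38. n0.idx = "rqqw"  [A.cnt ++ "w"]
39. n0.sig = 1  [S₁.sig - 17]
40. n0.fin = 22  [S₁.sig + A.idx - 17]

22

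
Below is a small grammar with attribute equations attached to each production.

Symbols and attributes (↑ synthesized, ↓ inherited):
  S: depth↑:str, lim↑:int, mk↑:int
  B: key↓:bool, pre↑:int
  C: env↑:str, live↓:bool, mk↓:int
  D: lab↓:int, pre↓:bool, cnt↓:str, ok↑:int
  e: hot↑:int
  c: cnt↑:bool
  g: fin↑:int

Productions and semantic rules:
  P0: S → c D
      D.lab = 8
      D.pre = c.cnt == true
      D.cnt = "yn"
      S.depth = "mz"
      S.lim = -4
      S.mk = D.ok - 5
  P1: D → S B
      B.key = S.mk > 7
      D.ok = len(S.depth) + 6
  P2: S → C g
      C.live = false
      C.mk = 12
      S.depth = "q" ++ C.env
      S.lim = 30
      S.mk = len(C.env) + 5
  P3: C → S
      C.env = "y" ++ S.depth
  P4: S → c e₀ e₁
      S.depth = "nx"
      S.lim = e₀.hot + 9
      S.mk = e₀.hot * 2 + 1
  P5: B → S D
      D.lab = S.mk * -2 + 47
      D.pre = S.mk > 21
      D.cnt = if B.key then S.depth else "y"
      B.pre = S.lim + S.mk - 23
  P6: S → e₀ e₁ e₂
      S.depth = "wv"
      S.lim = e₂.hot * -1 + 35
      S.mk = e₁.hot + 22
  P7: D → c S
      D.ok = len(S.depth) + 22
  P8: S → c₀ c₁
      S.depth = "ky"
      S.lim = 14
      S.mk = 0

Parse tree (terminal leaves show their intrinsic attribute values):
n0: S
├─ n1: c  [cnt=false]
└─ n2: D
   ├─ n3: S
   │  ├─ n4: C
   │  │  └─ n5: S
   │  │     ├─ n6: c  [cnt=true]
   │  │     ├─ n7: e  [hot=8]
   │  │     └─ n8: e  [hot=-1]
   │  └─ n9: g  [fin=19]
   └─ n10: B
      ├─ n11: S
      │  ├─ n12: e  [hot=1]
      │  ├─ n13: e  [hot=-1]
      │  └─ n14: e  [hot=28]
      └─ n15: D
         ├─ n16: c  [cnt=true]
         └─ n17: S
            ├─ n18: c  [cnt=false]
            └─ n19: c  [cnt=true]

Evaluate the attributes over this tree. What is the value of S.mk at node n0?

5

1. n1.cnt = false  [terminal]
2. n2.lab = 8  [8]
3. n2.pre = false  [c.cnt == true]
4. n2.cnt = "yn"  ["yn"]
5. n4.live = false  [false]
6. n4.mk = 12  [12]
7. n6.cnt = true  [terminal]
8. n7.hot = 8  [terminal]
9. n8.hot = -1  [terminal]
10. n5.depth = "nx"  ["nx"]
11. n5.lim = 17  [e₀.hot + 9]
12. n5.mk = 17  [e₀.hot * 2 + 1]
13. n4.env = "ynx"  ["y" ++ S.depth]
14. n9.fin = 19  [terminal]
15. n3.depth = "qynx"  ["q" ++ C.env]
16. n3.lim = 30  [30]
17. n3.mk = 8  [len(C.env) + 5]
18. n10.key = true  [S.mk > 7]
19. n12.hot = 1  [terminal]
20. n13.hot = -1  [terminal]
21. n14.hot = 28  [terminal]
22. n11.depth = "wv"  ["wv"]
23. n11.lim = 7  [e₂.hot * -1 + 35]
24. n11.mk = 21  [e₁.hot + 22]
25. n15.lab = 5  [S.mk * -2 + 47]
26. n15.pre = false  [S.mk > 21]
27. n15.cnt = "wv"  [if B.key then S.depth else "y"]
28. n16.cnt = true  [terminal]
29. n18.cnt = false  [terminal]
30. n19.cnt = true  [terminal]
31. n17.depth = "ky"  ["ky"]
32. n17.lim = 14  [14]
33. n17.mk = 0  [0]
34. n15.ok = 24  [len(S.depth) + 22]
35. n10.pre = 5  [S.lim + S.mk - 23]
36. n2.ok = 10  [len(S.depth) + 6]
37. n0.depth = "mz"  ["mz"]
38. n0.lim = -4  [-4]
39. n0.mk = 5  [D.ok - 5]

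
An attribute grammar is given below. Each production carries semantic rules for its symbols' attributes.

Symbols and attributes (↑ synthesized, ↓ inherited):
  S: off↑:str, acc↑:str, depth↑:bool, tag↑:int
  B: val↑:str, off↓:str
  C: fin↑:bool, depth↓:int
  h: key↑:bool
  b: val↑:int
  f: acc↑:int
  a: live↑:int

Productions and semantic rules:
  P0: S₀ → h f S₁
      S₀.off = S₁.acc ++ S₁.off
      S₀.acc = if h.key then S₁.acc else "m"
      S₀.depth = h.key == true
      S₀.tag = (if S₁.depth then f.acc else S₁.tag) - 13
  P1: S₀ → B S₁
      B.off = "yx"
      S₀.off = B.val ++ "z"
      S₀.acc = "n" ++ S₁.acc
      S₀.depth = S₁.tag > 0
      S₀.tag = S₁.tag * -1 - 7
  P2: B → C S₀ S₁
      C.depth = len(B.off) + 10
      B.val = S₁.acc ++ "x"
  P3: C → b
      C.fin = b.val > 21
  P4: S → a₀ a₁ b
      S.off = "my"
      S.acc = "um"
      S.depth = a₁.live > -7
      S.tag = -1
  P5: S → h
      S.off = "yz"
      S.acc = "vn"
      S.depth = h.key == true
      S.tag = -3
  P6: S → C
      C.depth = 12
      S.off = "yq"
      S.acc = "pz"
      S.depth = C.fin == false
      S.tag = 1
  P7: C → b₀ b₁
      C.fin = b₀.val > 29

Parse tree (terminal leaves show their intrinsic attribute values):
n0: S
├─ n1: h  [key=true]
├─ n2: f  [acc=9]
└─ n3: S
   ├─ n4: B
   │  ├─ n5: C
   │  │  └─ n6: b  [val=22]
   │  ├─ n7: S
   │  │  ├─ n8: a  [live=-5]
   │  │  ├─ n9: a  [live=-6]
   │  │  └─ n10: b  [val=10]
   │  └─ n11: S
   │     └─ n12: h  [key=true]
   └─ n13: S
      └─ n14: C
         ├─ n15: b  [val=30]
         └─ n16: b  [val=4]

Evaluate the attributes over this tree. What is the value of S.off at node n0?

"npzvnxz"

1. n1.key = true  [terminal]
2. n2.acc = 9  [terminal]
3. n4.off = "yx"  ["yx"]
4. n5.depth = 12  [len(B.off) + 10]
5. n6.val = 22  [terminal]
6. n5.fin = true  [b.val > 21]
7. n8.live = -5  [terminal]
8. n9.live = -6  [terminal]
9. n10.val = 10  [terminal]
10. n7.off = "my"  ["my"]
11. n7.acc = "um"  ["um"]
12. n7.depth = true  [a₁.live > -7]
13. n7.tag = -1  [-1]
14. n12.key = true  [terminal]
15. n11.off = "yz"  ["yz"]
16. n11.acc = "vn"  ["vn"]
17. n11.depth = true  [h.key == true]
18. n11.tag = -3  [-3]
19. n4.val = "vnx"  [S₁.acc ++ "x"]
20. n14.depth = 12  [12]
21. n15.val = 30  [terminal]
22. n16.val = 4  [terminal]
23. n14.fin = true  [b₀.val > 29]
24. n13.off = "yq"  ["yq"]
25. n13.acc = "pz"  ["pz"]
26. n13.depth = false  [C.fin == false]
27. n13.tag = 1  [1]
28. n3.off = "vnxz"  [B.val ++ "z"]
29. n3.acc = "npz"  ["n" ++ S₁.acc]
30. n3.depth = true  [S₁.tag > 0]
31. n3.tag = -8  [S₁.tag * -1 - 7]
32. n0.off = "npzvnxz"  [S₁.acc ++ S₁.off]
33. n0.acc = "npz"  [if h.key then S₁.acc else "m"]
34. n0.depth = true  [h.key == true]
35. n0.tag = -4  [(if S₁.depth then f.acc else S₁.tag) - 13]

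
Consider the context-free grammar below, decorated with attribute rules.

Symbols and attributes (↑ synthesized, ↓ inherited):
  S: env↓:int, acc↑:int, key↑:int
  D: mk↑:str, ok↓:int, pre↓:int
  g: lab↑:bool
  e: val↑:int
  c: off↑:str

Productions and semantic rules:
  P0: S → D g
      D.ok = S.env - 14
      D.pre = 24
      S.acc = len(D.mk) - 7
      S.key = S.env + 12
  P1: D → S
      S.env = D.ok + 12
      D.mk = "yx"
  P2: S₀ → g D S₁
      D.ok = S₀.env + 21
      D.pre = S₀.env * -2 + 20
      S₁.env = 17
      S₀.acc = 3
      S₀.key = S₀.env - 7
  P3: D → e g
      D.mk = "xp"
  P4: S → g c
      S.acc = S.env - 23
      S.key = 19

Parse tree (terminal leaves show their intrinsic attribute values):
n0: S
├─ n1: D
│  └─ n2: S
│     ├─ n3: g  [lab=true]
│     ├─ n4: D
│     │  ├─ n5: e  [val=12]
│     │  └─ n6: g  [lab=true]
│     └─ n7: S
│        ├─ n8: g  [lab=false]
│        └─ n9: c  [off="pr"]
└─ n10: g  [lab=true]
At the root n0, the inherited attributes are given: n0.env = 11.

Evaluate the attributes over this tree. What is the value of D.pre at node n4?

1. n0.env = 11  [given at root]
2. n1.ok = -3  [S.env - 14]
3. n1.pre = 24  [24]
4. n2.env = 9  [D.ok + 12]
5. n3.lab = true  [terminal]
6. n4.ok = 30  [S₀.env + 21]
7. n4.pre = 2  [S₀.env * -2 + 20]
8. n5.val = 12  [terminal]
9. n6.lab = true  [terminal]
10. n4.mk = "xp"  ["xp"]
11. n7.env = 17  [17]
12. n8.lab = false  [terminal]
13. n9.off = "pr"  [terminal]
14. n7.acc = -6  [S.env - 23]
15. n7.key = 19  [19]
16. n2.acc = 3  [3]
17. n2.key = 2  [S₀.env - 7]
18. n1.mk = "yx"  ["yx"]
19. n10.lab = true  [terminal]
20. n0.acc = -5  [len(D.mk) - 7]
21. n0.key = 23  [S.env + 12]

2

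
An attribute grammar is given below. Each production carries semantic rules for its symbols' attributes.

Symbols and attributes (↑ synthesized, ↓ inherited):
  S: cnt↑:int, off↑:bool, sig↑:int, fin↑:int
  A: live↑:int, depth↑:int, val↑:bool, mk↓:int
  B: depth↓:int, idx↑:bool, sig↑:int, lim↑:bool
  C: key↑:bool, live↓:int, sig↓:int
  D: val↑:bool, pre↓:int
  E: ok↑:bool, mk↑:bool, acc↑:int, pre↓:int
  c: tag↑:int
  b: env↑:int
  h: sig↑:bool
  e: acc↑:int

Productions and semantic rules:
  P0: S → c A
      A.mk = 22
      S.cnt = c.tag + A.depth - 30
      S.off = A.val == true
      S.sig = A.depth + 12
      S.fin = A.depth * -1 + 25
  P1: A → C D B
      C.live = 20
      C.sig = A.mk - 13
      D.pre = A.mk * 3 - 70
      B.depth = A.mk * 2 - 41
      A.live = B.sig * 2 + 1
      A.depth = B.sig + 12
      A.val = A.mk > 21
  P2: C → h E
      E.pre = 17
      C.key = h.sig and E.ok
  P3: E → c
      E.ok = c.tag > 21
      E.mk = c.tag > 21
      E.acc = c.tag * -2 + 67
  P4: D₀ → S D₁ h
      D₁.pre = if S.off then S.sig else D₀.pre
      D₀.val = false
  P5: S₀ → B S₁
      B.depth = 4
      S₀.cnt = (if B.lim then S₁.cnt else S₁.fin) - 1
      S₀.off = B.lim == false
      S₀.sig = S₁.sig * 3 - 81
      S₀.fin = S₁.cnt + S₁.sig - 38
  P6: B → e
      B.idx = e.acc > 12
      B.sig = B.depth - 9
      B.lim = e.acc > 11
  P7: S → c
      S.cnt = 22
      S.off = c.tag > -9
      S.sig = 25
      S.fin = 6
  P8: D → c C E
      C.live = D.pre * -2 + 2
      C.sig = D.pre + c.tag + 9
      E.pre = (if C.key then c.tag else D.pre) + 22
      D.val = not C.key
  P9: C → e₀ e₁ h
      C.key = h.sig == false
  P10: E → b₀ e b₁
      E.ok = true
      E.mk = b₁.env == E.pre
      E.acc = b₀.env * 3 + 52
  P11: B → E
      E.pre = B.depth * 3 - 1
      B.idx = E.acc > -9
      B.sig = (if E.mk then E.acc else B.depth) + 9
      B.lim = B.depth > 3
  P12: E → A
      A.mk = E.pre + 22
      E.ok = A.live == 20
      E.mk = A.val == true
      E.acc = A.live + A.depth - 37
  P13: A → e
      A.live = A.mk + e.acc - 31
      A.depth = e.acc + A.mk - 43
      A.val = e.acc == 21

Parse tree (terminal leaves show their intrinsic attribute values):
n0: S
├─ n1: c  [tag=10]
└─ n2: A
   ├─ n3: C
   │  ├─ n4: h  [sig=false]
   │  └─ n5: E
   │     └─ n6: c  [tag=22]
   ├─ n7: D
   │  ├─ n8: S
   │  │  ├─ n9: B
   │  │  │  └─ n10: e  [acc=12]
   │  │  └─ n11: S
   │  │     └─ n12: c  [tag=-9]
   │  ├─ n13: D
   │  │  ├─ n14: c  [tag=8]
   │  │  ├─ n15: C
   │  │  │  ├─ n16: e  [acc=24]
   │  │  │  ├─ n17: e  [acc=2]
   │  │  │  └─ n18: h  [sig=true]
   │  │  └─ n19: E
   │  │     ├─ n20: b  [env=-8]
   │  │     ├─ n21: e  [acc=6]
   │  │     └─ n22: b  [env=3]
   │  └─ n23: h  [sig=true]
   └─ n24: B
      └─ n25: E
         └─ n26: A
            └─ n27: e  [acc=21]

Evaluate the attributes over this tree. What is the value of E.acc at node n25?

1. n1.tag = 10  [terminal]
2. n2.mk = 22  [22]
3. n3.live = 20  [20]
4. n3.sig = 9  [A.mk - 13]
5. n4.sig = false  [terminal]
6. n5.pre = 17  [17]
7. n6.tag = 22  [terminal]
8. n5.ok = true  [c.tag > 21]
9. n5.mk = true  [c.tag > 21]
10. n5.acc = 23  [c.tag * -2 + 67]
11. n3.key = false  [h.sig and E.ok]
12. n7.pre = -4  [A.mk * 3 - 70]
13. n9.depth = 4  [4]
14. n10.acc = 12  [terminal]
15. n9.idx = false  [e.acc > 12]
16. n9.sig = -5  [B.depth - 9]
17. n9.lim = true  [e.acc > 11]
18. n12.tag = -9  [terminal]
19. n11.cnt = 22  [22]
20. n11.off = false  [c.tag > -9]
21. n11.sig = 25  [25]
22. n11.fin = 6  [6]
23. n8.cnt = 21  [(if B.lim then S₁.cnt else S₁.fin) - 1]
24. n8.off = false  [B.lim == false]
25. n8.sig = -6  [S₁.sig * 3 - 81]
26. n8.fin = 9  [S₁.cnt + S₁.sig - 38]
27. n13.pre = -4  [if S.off then S.sig else D₀.pre]
28. n14.tag = 8  [terminal]
29. n15.live = 10  [D.pre * -2 + 2]
30. n15.sig = 13  [D.pre + c.tag + 9]
31. n16.acc = 24  [terminal]
32. n17.acc = 2  [terminal]
33. n18.sig = true  [terminal]
34. n15.key = false  [h.sig == false]
35. n19.pre = 18  [(if C.key then c.tag else D.pre) + 22]
36. n20.env = -8  [terminal]
37. n21.acc = 6  [terminal]
38. n22.env = 3  [terminal]
39. n19.ok = true  [true]
40. n19.mk = false  [b₁.env == E.pre]
41. n19.acc = 28  [b₀.env * 3 + 52]
42. n13.val = true  [not C.key]
43. n23.sig = true  [terminal]
44. n7.val = false  [false]
45. n24.depth = 3  [A.mk * 2 - 41]
46. n25.pre = 8  [B.depth * 3 - 1]
47. n26.mk = 30  [E.pre + 22]
48. n27.acc = 21  [terminal]
49. n26.live = 20  [A.mk + e.acc - 31]
50. n26.depth = 8  [e.acc + A.mk - 43]
51. n26.val = true  [e.acc == 21]
52. n25.ok = true  [A.live == 20]
53. n25.mk = true  [A.val == true]
54. n25.acc = -9  [A.live + A.depth - 37]
55. n24.idx = false  [E.acc > -9]
56. n24.sig = 0  [(if E.mk then E.acc else B.depth) + 9]
57. n24.lim = false  [B.depth > 3]
58. n2.live = 1  [B.sig * 2 + 1]
59. n2.depth = 12  [B.sig + 12]
60. n2.val = true  [A.mk > 21]
61. n0.cnt = -8  [c.tag + A.depth - 30]
62. n0.off = true  [A.val == true]
63. n0.sig = 24  [A.depth + 12]
64. n0.fin = 13  [A.depth * -1 + 25]

-9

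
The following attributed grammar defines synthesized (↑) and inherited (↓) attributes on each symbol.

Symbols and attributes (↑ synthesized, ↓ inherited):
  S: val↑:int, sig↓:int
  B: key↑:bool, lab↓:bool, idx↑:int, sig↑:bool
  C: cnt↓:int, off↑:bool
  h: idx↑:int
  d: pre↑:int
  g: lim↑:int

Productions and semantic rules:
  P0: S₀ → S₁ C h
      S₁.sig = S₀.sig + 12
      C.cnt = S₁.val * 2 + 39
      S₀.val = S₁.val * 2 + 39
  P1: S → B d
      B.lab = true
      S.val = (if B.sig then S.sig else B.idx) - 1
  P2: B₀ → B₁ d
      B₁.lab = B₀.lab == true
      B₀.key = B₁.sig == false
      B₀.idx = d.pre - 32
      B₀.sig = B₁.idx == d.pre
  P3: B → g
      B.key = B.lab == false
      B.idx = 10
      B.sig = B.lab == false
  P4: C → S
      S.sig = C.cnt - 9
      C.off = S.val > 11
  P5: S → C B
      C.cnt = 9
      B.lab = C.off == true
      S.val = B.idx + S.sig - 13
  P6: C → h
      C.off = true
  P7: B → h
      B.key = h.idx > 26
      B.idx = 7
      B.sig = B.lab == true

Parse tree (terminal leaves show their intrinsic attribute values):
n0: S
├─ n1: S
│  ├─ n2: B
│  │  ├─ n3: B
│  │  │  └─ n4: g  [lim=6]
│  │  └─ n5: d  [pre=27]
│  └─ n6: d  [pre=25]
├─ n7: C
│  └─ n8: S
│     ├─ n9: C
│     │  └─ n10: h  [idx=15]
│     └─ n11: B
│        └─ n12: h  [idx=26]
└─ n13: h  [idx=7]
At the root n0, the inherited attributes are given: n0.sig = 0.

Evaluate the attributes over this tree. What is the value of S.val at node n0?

1. n0.sig = 0  [given at root]
2. n1.sig = 12  [S₀.sig + 12]
3. n2.lab = true  [true]
4. n3.lab = true  [B₀.lab == true]
5. n4.lim = 6  [terminal]
6. n3.key = false  [B.lab == false]
7. n3.idx = 10  [10]
8. n3.sig = false  [B.lab == false]
9. n5.pre = 27  [terminal]
10. n2.key = true  [B₁.sig == false]
11. n2.idx = -5  [d.pre - 32]
12. n2.sig = false  [B₁.idx == d.pre]
13. n6.pre = 25  [terminal]
14. n1.val = -6  [(if B.sig then S.sig else B.idx) - 1]
15. n7.cnt = 27  [S₁.val * 2 + 39]
16. n8.sig = 18  [C.cnt - 9]
17. n9.cnt = 9  [9]
18. n10.idx = 15  [terminal]
19. n9.off = true  [true]
20. n11.lab = true  [C.off == true]
21. n12.idx = 26  [terminal]
22. n11.key = false  [h.idx > 26]
23. n11.idx = 7  [7]
24. n11.sig = true  [B.lab == true]
25. n8.val = 12  [B.idx + S.sig - 13]
26. n7.off = true  [S.val > 11]
27. n13.idx = 7  [terminal]
28. n0.val = 27  [S₁.val * 2 + 39]

27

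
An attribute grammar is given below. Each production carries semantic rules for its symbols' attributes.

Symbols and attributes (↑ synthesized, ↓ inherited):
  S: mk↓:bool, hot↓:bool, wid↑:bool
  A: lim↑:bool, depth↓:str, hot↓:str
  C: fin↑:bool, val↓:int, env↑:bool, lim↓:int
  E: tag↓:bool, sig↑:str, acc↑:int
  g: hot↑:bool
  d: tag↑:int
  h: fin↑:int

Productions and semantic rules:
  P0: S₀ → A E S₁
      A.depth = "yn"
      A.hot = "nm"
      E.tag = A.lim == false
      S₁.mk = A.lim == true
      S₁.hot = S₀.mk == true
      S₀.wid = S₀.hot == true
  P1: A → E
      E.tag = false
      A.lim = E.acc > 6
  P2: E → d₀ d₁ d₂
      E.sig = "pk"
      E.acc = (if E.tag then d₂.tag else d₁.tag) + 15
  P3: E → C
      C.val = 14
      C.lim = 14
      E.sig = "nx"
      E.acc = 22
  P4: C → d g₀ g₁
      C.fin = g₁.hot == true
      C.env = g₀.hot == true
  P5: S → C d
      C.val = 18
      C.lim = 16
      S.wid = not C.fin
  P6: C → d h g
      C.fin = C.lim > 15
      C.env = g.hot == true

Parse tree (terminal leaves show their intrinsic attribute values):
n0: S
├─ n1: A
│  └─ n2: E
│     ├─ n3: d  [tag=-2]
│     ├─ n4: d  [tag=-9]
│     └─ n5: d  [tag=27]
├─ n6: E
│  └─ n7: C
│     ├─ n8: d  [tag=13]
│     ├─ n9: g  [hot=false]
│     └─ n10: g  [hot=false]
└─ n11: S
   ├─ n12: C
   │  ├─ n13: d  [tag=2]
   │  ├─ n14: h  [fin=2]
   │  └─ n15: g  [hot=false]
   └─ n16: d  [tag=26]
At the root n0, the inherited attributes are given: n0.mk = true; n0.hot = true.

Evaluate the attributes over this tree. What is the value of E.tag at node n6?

true

1. n0.mk = true  [given at root]
2. n0.hot = true  [given at root]
3. n1.depth = "yn"  ["yn"]
4. n1.hot = "nm"  ["nm"]
5. n2.tag = false  [false]
6. n3.tag = -2  [terminal]
7. n4.tag = -9  [terminal]
8. n5.tag = 27  [terminal]
9. n2.sig = "pk"  ["pk"]
10. n2.acc = 6  [(if E.tag then d₂.tag else d₁.tag) + 15]
11. n1.lim = false  [E.acc > 6]
12. n6.tag = true  [A.lim == false]
13. n7.val = 14  [14]
14. n7.lim = 14  [14]
15. n8.tag = 13  [terminal]
16. n9.hot = false  [terminal]
17. n10.hot = false  [terminal]
18. n7.fin = false  [g₁.hot == true]
19. n7.env = false  [g₀.hot == true]
20. n6.sig = "nx"  ["nx"]
21. n6.acc = 22  [22]
22. n11.mk = false  [A.lim == true]
23. n11.hot = true  [S₀.mk == true]
24. n12.val = 18  [18]
25. n12.lim = 16  [16]
26. n13.tag = 2  [terminal]
27. n14.fin = 2  [terminal]
28. n15.hot = false  [terminal]
29. n12.fin = true  [C.lim > 15]
30. n12.env = false  [g.hot == true]
31. n16.tag = 26  [terminal]
32. n11.wid = false  [not C.fin]
33. n0.wid = true  [S₀.hot == true]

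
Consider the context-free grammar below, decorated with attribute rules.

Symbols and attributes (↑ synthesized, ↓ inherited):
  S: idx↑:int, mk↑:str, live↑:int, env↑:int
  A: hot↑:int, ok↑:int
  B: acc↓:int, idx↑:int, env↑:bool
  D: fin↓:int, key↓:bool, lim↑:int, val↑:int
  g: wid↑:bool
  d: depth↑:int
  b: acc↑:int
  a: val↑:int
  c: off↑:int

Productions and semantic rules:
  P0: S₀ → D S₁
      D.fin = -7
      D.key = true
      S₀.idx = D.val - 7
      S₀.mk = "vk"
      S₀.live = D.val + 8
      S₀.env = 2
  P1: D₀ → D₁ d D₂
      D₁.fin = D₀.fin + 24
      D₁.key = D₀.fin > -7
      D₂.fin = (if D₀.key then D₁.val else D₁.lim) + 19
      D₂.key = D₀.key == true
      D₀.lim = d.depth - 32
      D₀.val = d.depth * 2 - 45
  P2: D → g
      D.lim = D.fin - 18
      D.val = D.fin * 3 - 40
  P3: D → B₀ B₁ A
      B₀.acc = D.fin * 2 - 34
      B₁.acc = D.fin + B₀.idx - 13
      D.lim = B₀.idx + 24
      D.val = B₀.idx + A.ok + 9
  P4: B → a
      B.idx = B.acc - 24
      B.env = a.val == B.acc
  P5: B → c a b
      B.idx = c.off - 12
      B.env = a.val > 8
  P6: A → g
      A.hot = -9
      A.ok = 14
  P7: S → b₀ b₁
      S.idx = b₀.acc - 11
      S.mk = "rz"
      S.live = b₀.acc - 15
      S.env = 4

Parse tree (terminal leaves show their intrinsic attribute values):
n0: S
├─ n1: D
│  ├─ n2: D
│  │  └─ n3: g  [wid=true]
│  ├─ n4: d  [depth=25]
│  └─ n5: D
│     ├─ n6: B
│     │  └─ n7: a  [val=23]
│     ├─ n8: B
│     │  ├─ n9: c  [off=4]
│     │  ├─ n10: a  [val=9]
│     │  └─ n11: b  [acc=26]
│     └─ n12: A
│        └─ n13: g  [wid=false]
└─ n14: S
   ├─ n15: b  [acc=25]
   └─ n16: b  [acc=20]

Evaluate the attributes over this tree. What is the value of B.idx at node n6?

1. n1.fin = -7  [-7]
2. n1.key = true  [true]
3. n2.fin = 17  [D₀.fin + 24]
4. n2.key = false  [D₀.fin > -7]
5. n3.wid = true  [terminal]
6. n2.lim = -1  [D.fin - 18]
7. n2.val = 11  [D.fin * 3 - 40]
8. n4.depth = 25  [terminal]
9. n5.fin = 30  [(if D₀.key then D₁.val else D₁.lim) + 19]
10. n5.key = true  [D₀.key == true]
11. n6.acc = 26  [D.fin * 2 - 34]
12. n7.val = 23  [terminal]
13. n6.idx = 2  [B.acc - 24]
14. n6.env = false  [a.val == B.acc]
15. n8.acc = 19  [D.fin + B₀.idx - 13]
16. n9.off = 4  [terminal]
17. n10.val = 9  [terminal]
18. n11.acc = 26  [terminal]
19. n8.idx = -8  [c.off - 12]
20. n8.env = true  [a.val > 8]
21. n13.wid = false  [terminal]
22. n12.hot = -9  [-9]
23. n12.ok = 14  [14]
24. n5.lim = 26  [B₀.idx + 24]
25. n5.val = 25  [B₀.idx + A.ok + 9]
26. n1.lim = -7  [d.depth - 32]
27. n1.val = 5  [d.depth * 2 - 45]
28. n15.acc = 25  [terminal]
29. n16.acc = 20  [terminal]
30. n14.idx = 14  [b₀.acc - 11]
31. n14.mk = "rz"  ["rz"]
32. n14.live = 10  [b₀.acc - 15]
33. n14.env = 4  [4]
34. n0.idx = -2  [D.val - 7]
35. n0.mk = "vk"  ["vk"]
36. n0.live = 13  [D.val + 8]
37. n0.env = 2  [2]

2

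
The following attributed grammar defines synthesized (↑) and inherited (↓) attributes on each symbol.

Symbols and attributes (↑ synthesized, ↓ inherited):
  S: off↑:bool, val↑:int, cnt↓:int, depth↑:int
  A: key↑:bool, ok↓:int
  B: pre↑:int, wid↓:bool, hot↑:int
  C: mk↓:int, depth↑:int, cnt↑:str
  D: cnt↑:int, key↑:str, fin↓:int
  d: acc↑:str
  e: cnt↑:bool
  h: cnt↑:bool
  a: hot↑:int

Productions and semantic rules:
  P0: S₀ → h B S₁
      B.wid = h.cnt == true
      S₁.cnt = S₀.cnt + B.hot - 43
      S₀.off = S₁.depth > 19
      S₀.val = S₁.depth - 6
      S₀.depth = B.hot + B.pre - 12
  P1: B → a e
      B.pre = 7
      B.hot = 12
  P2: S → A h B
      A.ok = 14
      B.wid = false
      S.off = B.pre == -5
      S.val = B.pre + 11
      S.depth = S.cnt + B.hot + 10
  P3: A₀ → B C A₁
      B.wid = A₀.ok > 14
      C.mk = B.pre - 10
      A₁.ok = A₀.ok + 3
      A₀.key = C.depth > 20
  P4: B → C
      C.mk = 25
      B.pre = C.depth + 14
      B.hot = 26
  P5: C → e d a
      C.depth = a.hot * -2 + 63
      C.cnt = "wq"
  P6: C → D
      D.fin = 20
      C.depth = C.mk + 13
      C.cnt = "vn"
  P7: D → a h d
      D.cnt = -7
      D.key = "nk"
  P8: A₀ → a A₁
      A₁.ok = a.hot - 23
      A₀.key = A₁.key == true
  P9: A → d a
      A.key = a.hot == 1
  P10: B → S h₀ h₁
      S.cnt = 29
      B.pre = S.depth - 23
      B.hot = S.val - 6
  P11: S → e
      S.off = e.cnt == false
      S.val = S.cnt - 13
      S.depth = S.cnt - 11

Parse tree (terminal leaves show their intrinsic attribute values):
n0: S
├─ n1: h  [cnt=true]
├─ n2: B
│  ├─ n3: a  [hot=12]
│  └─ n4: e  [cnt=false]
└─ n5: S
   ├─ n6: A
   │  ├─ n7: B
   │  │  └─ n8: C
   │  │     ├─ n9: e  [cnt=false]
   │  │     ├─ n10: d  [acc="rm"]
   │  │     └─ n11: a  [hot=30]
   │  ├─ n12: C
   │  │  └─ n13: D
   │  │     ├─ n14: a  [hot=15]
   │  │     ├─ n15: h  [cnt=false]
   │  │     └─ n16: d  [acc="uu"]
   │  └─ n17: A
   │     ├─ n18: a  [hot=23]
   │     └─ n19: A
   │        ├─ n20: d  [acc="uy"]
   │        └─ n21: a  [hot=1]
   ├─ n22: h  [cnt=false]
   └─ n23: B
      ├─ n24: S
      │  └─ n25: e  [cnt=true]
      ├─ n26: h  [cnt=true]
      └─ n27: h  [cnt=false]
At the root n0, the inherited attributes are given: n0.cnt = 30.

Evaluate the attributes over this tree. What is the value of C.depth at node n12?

1. n0.cnt = 30  [given at root]
2. n1.cnt = true  [terminal]
3. n2.wid = true  [h.cnt == true]
4. n3.hot = 12  [terminal]
5. n4.cnt = false  [terminal]
6. n2.pre = 7  [7]
7. n2.hot = 12  [12]
8. n5.cnt = -1  [S₀.cnt + B.hot - 43]
9. n6.ok = 14  [14]
10. n7.wid = false  [A₀.ok > 14]
11. n8.mk = 25  [25]
12. n9.cnt = false  [terminal]
13. n10.acc = "rm"  [terminal]
14. n11.hot = 30  [terminal]
15. n8.depth = 3  [a.hot * -2 + 63]
16. n8.cnt = "wq"  ["wq"]
17. n7.pre = 17  [C.depth + 14]
18. n7.hot = 26  [26]
19. n12.mk = 7  [B.pre - 10]
20. n13.fin = 20  [20]
21. n14.hot = 15  [terminal]
22. n15.cnt = false  [terminal]
23. n16.acc = "uu"  [terminal]
24. n13.cnt = -7  [-7]
25. n13.key = "nk"  ["nk"]
26. n12.depth = 20  [C.mk + 13]
27. n12.cnt = "vn"  ["vn"]
28. n17.ok = 17  [A₀.ok + 3]
29. n18.hot = 23  [terminal]
30. n19.ok = 0  [a.hot - 23]
31. n20.acc = "uy"  [terminal]
32. n21.hot = 1  [terminal]
33. n19.key = true  [a.hot == 1]
34. n17.key = true  [A₁.key == true]
35. n6.key = false  [C.depth > 20]
36. n22.cnt = false  [terminal]
37. n23.wid = false  [false]
38. n24.cnt = 29  [29]
39. n25.cnt = true  [terminal]
40. n24.off = false  [e.cnt == false]
41. n24.val = 16  [S.cnt - 13]
42. n24.depth = 18  [S.cnt - 11]
43. n26.cnt = true  [terminal]
44. n27.cnt = false  [terminal]
45. n23.pre = -5  [S.depth - 23]
46. n23.hot = 10  [S.val - 6]
47. n5.off = true  [B.pre == -5]
48. n5.val = 6  [B.pre + 11]
49. n5.depth = 19  [S.cnt + B.hot + 10]
50. n0.off = false  [S₁.depth > 19]
51. n0.val = 13  [S₁.depth - 6]
52. n0.depth = 7  [B.hot + B.pre - 12]

20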